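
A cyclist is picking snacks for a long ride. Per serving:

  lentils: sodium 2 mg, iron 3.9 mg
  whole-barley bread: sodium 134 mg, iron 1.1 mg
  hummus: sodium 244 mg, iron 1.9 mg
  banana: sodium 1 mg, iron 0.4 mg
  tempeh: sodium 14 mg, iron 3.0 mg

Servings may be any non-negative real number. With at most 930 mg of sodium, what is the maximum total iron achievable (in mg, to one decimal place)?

Iron per mg sodium: lentils 1.95, banana 0.4, tempeh 0.2143, whole-barley bread 0.008209, hummus 0.007787.
With no serving limits, spend the whole sodium allowance on lentils: 930 mg / 2 mg × 3.9 mg = 1813.5 mg.

1813.5 mg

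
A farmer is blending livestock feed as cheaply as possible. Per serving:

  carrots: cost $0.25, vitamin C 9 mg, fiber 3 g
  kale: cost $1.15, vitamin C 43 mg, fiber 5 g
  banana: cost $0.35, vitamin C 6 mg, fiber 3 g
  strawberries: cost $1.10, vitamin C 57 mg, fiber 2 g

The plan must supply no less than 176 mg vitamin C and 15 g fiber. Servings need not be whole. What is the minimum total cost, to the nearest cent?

$3.65

An LP optimum is at a vertex; with two nutrient constraints at most two foods are used. Check each candidate.
carrots only: max(176/9, 15/3) = 19.56 servings → $4.89.
kale only: max(176/43, 15/5) = 4.093 servings → $4.71.
banana only: max(176/6, 15/3) = 29.33 servings → $10.27.
strawberries only: max(176/57, 15/2) = 7.5 servings → $8.25.
carrots + kale with both targets exact would need a negative amount; discard.
carrots + banana: the both-tight solution has a negative serving — not a feasible corner.
carrots + strawberries with both tight: 3.288 servings and 2.569 servings → $3.65.
kale + banana: the both-tight solution has a negative serving — not a feasible corner.
kale + strawberries with both tight: 2.528 servings and 1.181 servings → $4.21.
banana + strawberries with both tight: 3.164 servings and 2.755 servings → $4.14.
Cheapest feasible corner: $3.65.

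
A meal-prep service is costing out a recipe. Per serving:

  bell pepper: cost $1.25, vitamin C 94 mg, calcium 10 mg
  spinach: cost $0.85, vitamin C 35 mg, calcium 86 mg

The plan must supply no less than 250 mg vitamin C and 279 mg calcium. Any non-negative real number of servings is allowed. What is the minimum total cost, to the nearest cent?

$4.50

bell pepper only: max(250/94, 279/10) = 27.9 servings → $34.88.
spinach only: max(250/35, 279/86) = 7.143 servings → $6.07.
bell pepper + spinach with both tight: 1.517 servings and 3.068 servings → $4.50.
The minimum over all feasible corners is $4.50.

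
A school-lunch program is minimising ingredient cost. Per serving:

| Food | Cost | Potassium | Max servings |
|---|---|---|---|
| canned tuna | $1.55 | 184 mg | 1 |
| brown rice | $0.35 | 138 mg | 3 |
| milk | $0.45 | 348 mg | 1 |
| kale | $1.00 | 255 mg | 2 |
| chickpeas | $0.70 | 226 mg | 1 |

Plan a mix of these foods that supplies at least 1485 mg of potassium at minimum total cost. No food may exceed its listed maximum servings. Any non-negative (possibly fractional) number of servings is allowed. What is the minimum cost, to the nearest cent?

$4.15

Cost per mg of potassium: milk $0.0013, brown rice $0.0025, chickpeas $0.0031, kale $0.0039, canned tuna $0.0084.
Take 1 serving of milk: +348.0 mg potassium for $0.45 (total $0.45, still need 1137.0 mg).
Take 3 servings of brown rice: +414.0 mg potassium for $1.05 (total $1.50, still need 723.0 mg).
Take 1 serving of chickpeas: +226.0 mg potassium for $0.70 (total $2.20, still need 497.0 mg).
Take 1.949 servings of kale: +497.0 mg potassium for $1.95 (total $4.15, still need 0.0 mg).
Filling from the cheapest source first is optimal under one linear minimum: $4.15.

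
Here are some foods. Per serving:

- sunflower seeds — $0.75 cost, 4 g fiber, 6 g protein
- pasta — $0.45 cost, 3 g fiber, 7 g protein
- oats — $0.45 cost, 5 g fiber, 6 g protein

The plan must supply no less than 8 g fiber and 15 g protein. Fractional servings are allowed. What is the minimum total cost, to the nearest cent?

At the optimum either one food covers both requirements or two foods hit both targets exactly; no other combination can be cheaper.
sunflower seeds only: max(8/4, 15/6) = 2.5 servings → $1.88.
pasta only: max(8/3, 15/7) = 2.667 servings → $1.20.
oats only: max(8/5, 15/6) = 2.5 servings → $1.12.
sunflower seeds + pasta with both tight: 1.1 servings and 1.2 servings → $1.36.
sunflower seeds + oats: the both-tight solution has a negative serving — not a feasible corner.
pasta + oats with both tight: 1.588 servings and 0.6471 servings → $1.01.
So the least-cost plan costs $1.01.

$1.01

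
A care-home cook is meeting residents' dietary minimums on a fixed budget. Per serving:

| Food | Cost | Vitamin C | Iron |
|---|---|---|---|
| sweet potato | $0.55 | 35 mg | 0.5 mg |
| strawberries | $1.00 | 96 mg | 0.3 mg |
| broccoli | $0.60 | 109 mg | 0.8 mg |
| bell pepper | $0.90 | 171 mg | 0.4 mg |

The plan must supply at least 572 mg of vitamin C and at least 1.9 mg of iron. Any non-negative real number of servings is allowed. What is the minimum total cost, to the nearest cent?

Compare the cost at each extreme point of the feasible region.
sweet potato only: max(572/35, 1.9/0.5) = 16.34 servings → $8.99.
strawberries only: max(572/96, 1.9/0.3) = 6.333 servings → $6.33.
broccoli only: max(572/109, 1.9/0.8) = 5.248 servings → $3.15.
bell pepper only: max(572/171, 1.9/0.4) = 4.75 servings → $4.28.
sweet potato + strawberries with both tight: 0.288 servings and 5.853 servings → $6.01.
sweet potato + broccoli: intersection lies outside the first quadrant.
sweet potato + bell pepper with both tight: 1.344 servings and 3.07 servings → $3.50.
strawberries + broccoli with both tight: 5.68 servings and 0.2449 servings → $5.83.
strawberries + bell pepper: intersection lies outside the first quadrant.
broccoli + bell pepper with both tight: 1.031 servings and 2.688 servings → $3.04.
So the least-cost plan costs $3.04.

$3.04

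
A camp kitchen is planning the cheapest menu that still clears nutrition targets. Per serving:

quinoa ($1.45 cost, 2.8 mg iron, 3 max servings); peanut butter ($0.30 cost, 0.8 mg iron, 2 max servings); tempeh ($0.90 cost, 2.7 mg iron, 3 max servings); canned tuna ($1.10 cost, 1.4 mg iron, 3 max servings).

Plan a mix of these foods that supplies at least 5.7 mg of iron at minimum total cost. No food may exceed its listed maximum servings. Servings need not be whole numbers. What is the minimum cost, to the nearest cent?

$1.90

Cost per mg of iron: tempeh $0.3333, peanut butter $0.3750, quinoa $0.5179, canned tuna $0.7857.
Take 2.111 servings of tempeh: +5.7 mg iron for $1.90 (total $1.90, still need 0.0 mg).
Greedy by cheapest-per-mg is optimal for a single linear constraint, so the minimum cost is $1.90.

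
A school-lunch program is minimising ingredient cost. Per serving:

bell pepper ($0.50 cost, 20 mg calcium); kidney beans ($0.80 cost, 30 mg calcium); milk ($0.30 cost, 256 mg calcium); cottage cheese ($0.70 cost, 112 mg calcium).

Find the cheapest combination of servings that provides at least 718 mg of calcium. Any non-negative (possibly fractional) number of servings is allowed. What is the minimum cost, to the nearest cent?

$0.84

Cost per mg of calcium: milk $0.0012, cottage cheese $0.0063, bell pepper $0.0250, kidney beans $0.0267.
With no serving limits, use only milk: 718 mg / 256 mg = 2.805 servings × $0.30 = $0.84.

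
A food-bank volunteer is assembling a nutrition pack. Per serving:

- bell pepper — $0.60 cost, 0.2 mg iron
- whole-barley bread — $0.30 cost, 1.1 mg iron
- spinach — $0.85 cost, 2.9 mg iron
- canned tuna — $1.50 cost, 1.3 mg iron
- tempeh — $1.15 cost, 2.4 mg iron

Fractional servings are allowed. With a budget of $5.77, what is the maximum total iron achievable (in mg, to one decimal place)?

Iron per dollar: whole-barley bread 3.667, spinach 3.412, tempeh 2.087, canned tuna 0.8667, bell pepper 0.3333.
With no serving limits, spend the whole cost allowance on whole-barley bread: $5.77 / $0.30 × 1.1 mg = 21.2 mg.

21.2 mg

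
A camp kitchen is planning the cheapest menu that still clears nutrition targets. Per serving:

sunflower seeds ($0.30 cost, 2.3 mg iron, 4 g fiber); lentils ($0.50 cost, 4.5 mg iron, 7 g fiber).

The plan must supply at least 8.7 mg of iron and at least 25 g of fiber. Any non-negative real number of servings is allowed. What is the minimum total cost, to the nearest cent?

Two binding constraints pin down two serving amounts, so the optimal mix uses at most two foods. The candidates are each food alone (scaled to the tighter of iron/fiber) and each pair with both constraints tight.
sunflower seeds only: max(8.7/2.3, 25/4) = 6.25 servings → $1.88.
lentils only: max(8.7/4.5, 25/7) = 3.571 servings → $1.79.
sunflower seeds + lentils with both targets exact would need a negative amount; discard.
Cheapest feasible corner: $1.79.

$1.79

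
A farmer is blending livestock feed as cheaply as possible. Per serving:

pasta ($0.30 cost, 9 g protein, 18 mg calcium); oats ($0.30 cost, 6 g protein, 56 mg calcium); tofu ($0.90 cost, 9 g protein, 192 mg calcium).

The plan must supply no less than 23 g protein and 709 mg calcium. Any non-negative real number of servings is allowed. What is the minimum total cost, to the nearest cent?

$3.32

For a min-cost LP with two ≥-constraints, a basic feasible solution has at most two positive variables.
pasta only: max(23/9, 709/18) = 39.39 servings → $11.82.
oats only: max(23/6, 709/56) = 12.66 servings → $3.80.
tofu only: max(23/9, 709/192) = 3.693 servings → $3.32.
pasta + oats: intersection lies outside the first quadrant.
pasta + tofu: intersection lies outside the first quadrant.
oats + tofu: intersection lies outside the first quadrant.
So the least-cost plan costs $3.32.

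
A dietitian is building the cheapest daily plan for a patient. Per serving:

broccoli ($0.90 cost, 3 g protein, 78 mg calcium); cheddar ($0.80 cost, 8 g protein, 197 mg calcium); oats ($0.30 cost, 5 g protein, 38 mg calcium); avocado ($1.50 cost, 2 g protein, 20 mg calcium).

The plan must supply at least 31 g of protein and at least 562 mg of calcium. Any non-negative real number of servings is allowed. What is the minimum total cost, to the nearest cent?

$2.63

The cheapest plan sits at a corner of the feasible region — with two constraints it uses at most two foods.
broccoli only: max(31/3, 562/78) = 10.33 servings → $9.30.
cheddar only: max(31/8, 562/197) = 3.875 servings → $3.10.
oats only: max(31/5, 562/38) = 14.79 servings → $4.44.
avocado only: max(31/2, 562/20) = 28.1 servings → $42.15.
broccoli + cheddar with both targets exact would need a negative amount; discard.
broccoli + oats with both tight: 5.913 servings and 2.652 servings → $6.12.
broccoli + avocado with both tight: 5.25 servings and 7.625 servings → $16.16.
cheddar + oats with both tight: 2.396 servings and 2.366 servings → $2.63.
cheddar + avocado with both tight: 2.154 servings and 6.885 servings → $12.05.
oats + avocado: intersection lies outside the first quadrant.
So the least-cost plan costs $2.63.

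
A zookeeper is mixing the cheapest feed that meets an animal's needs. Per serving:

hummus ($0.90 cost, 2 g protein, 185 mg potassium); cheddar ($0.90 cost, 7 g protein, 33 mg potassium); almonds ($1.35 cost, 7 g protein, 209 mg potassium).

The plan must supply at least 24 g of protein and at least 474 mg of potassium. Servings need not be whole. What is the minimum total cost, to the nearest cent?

$4.01

Compare the cost at each extreme point of the feasible region.
hummus only: max(24/2, 474/185) = 12 servings → $10.80.
cheddar only: max(24/7, 474/33) = 14.36 servings → $12.93.
almonds only: max(24/7, 474/209) = 3.429 servings → $4.63.
hummus + cheddar with both tight: 2.055 servings and 2.841 servings → $4.41.
hummus + almonds: intersection lies outside the first quadrant.
cheddar + almonds with both tight: 1.378 servings and 2.05 servings → $4.01.
Cheapest feasible corner: $4.01.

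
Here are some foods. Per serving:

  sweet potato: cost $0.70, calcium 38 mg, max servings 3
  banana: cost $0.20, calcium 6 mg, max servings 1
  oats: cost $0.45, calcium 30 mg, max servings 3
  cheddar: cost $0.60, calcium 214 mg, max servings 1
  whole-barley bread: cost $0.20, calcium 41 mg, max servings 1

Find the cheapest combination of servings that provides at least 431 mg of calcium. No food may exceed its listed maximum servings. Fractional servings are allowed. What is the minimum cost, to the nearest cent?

Cost per mg of calcium: cheddar $0.0028, whole-barley bread $0.0049, oats $0.0150, sweet potato $0.0184, banana $0.0333.
Take 1 serving of cheddar: +214.0 mg calcium for $0.60 (total $0.60, still need 217.0 mg).
Take 1 serving of whole-barley bread: +41.0 mg calcium for $0.20 (total $0.80, still need 176.0 mg).
Take 3 servings of oats: +90.0 mg calcium for $1.35 (total $2.15, still need 86.0 mg).
Take 2.263 servings of sweet potato: +86.0 mg calcium for $1.58 (total $3.73, still need 0.0 mg).
Greedy by cheapest-per-mg is optimal for a single linear constraint, so the minimum cost is $3.73.

$3.73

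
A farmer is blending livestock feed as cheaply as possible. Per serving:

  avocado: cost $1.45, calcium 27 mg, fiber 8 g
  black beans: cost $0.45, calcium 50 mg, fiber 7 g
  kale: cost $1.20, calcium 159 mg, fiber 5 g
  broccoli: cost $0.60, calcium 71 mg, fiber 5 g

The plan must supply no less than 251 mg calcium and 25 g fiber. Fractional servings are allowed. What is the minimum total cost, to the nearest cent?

$2.12

The cheapest plan sits at a corner of the feasible region — with two constraints it uses at most two foods.
avocado only: max(251/27, 25/8) = 9.296 servings → $13.48.
black beans only: max(251/50, 25/7) = 5.02 servings → $2.26.
kale only: max(251/159, 25/5) = 5 servings → $6.00.
broccoli only: max(251/71, 25/5) = 5 servings → $3.00.
avocado + black beans with both targets exact would need a negative amount; discard.
avocado + kale with both tight: 2.392 servings and 1.172 servings → $4.88.
avocado + broccoli with both tight: 1.201 servings and 3.079 servings → $3.59.
black beans + kale with both tight: 3.152 servings and 0.5875 servings → $2.12.
black beans + broccoli with both tight: 2.105 servings and 2.053 servings → $2.18.
kale + broccoli: the both-tight solution has a negative serving — not a feasible corner.
So the least-cost plan costs $2.12.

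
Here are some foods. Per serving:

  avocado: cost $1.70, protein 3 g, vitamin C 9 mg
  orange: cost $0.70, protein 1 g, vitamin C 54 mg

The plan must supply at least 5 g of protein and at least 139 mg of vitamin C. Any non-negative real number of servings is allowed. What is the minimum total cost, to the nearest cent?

avocado only: max(5/3, 139/9) = 15.44 servings → $26.26.
orange only: max(5/1, 139/54) = 5 servings → $3.50.
avocado + orange with both tight: 0.8562 servings and 2.431 servings → $3.16.
Cheapest feasible corner: $3.16.

$3.16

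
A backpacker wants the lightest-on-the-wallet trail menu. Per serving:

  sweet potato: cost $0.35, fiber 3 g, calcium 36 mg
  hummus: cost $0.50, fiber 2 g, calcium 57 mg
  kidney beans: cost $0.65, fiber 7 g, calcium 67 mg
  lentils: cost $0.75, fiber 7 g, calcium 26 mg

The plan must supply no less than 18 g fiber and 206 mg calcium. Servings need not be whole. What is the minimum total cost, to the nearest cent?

This is a tiny linear program; its minimum lies at a vertex of the feasible set. List the vertices and price them.
sweet potato only: max(18/3, 206/36) = 6 servings → $2.10.
hummus only: max(18/2, 206/57) = 9 servings → $4.50.
kidney beans only: max(18/7, 206/67) = 3.075 servings → $2.00.
lentils only: max(18/7, 206/26) = 7.923 servings → $5.94.
sweet potato + hummus with both targets exact would need a negative amount; discard.
sweet potato + kidney beans with both tight: 4.627 servings and 0.5882 servings → $2.00.
sweet potato + lentils with both tight: 5.598 servings and 0.1724 servings → $2.09.
hummus + kidney beans with both tight: 0.8906 servings and 2.317 servings → $1.95.
hummus + lentils with both tight: 2.807 servings and 1.769 servings → $2.73.
kidney beans + lentils with both targets exact would need a negative amount; discard.
The minimum over all feasible corners is $1.95.

$1.95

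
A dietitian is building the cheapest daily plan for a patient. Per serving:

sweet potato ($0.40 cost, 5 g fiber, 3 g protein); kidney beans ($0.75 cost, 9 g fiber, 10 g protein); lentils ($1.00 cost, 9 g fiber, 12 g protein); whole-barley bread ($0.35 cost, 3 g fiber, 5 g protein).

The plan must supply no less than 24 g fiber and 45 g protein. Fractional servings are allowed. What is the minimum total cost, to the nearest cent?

This is a tiny linear program; its minimum lies at a vertex of the feasible set. List the vertices and price them.
sweet potato only: max(24/5, 45/3) = 15 servings → $6.00.
kidney beans only: max(24/9, 45/10) = 4.5 servings → $3.38.
lentils only: max(24/9, 45/12) = 3.75 servings → $3.75.
whole-barley bread only: max(24/3, 45/5) = 9 servings → $3.15.
sweet potato + kidney beans: the both-tight solution has a negative serving — not a feasible corner.
sweet potato + lentils: the both-tight solution has a negative serving — not a feasible corner.
sweet potato + whole-barley bread: the both-tight solution has a negative serving — not a feasible corner.
kidney beans + lentils with both targets exact would need a negative amount; discard.
kidney beans + whole-barley bread: the both-tight solution has a negative serving — not a feasible corner.
lentils + whole-barley bread: intersection lies outside the first quadrant.
Cheapest feasible corner: $3.15.

$3.15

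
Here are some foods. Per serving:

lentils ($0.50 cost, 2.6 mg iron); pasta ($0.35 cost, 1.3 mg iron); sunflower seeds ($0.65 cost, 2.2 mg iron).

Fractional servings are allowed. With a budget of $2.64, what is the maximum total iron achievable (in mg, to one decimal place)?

13.7 mg

Iron per dollar: lentils 5.2, pasta 3.714, sunflower seeds 3.385.
With no serving limits, spend the whole cost allowance on lentils: $2.64 / $0.50 × 2.6 mg = 13.7 mg.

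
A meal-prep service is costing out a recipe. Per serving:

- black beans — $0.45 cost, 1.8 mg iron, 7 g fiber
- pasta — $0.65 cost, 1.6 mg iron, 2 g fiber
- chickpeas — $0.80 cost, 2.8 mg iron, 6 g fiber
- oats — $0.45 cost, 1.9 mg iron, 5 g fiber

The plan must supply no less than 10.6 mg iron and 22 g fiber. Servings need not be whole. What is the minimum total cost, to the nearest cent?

Minimising a linear cost over {iron ≥ 10.6, fiber ≥ 22, servings ≥ 0} — the optimum is at a vertex, using one or two foods.
black beans only: max(10.6/1.8, 22/7) = 5.889 servings → $2.65.
pasta only: max(10.6/1.6, 22/2) = 11 servings → $7.15.
chickpeas only: max(10.6/2.8, 22/6) = 3.786 servings → $3.03.
oats only: max(10.6/1.9, 22/5) = 5.579 servings → $2.51.
black beans + pasta with both tight: 1.842 servings and 4.553 servings → $3.79.
black beans + chickpeas with both targets exact would need a negative amount; discard.
black beans + oats with both targets exact would need a negative amount; discard.
pasta + chickpeas with both tight: 0.5 servings and 3.5 servings → $3.12.
pasta + oats with both tight: 2.667 servings and 3.333 servings → $3.23.
chickpeas + oats: intersection lies outside the first quadrant.
So the least-cost plan costs $2.51.

$2.51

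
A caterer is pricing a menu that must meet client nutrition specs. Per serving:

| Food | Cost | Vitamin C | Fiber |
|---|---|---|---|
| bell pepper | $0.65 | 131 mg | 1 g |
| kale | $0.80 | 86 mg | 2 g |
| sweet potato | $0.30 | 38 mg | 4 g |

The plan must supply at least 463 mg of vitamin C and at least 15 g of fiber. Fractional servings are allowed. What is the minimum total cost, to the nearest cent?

Compare the cost at each extreme point of the feasible region.
bell pepper only: max(463/131, 15/1) = 15 servings → $9.75.
kale only: max(463/86, 15/2) = 7.5 servings → $6.00.
sweet potato only: max(463/38, 15/4) = 12.18 servings → $3.66.
bell pepper + kale: intersection lies outside the first quadrant.
bell pepper + sweet potato with both tight: 2.638 servings and 3.091 servings → $2.64.
kale + sweet potato with both tight: 4.784 servings and 1.358 servings → $4.23.
Cheapest feasible corner: $2.64.

$2.64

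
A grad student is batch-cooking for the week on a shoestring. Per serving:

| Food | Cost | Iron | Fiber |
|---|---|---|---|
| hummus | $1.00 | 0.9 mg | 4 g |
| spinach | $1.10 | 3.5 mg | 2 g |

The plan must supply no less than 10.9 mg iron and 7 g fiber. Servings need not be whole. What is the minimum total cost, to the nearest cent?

An LP optimum is at a vertex; with two nutrient constraints at most two foods are used. Check each candidate.
hummus only: max(10.9/0.9, 7/4) = 12.11 servings → $12.11.
spinach only: max(10.9/3.5, 7/2) = 3.5 servings → $3.85.
hummus + spinach with both tight: 0.2213 servings and 3.057 servings → $3.58.
The minimum over all feasible corners is $3.58.

$3.58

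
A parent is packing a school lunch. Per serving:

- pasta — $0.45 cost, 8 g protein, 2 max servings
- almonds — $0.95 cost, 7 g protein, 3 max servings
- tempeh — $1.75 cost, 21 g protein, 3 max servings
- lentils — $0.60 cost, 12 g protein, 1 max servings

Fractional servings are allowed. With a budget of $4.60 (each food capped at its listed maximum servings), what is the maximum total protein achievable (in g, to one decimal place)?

Protein per dollar: lentils 20, pasta 17.78, tempeh 12, almonds 7.368.
Take 1 serving of lentils: spends $0.60, +12.0 g protein (running total 12.0 g).
Take 2 servings of pasta: spends $0.90, +16.0 g protein (running total 28.0 g).
Take 1.771 servings of tempeh: spends $3.10, +37.2 g protein (running total 65.2 g).
Greedy by best ratio exhausts the cost allowance optimally: 65.2 g.

65.2 g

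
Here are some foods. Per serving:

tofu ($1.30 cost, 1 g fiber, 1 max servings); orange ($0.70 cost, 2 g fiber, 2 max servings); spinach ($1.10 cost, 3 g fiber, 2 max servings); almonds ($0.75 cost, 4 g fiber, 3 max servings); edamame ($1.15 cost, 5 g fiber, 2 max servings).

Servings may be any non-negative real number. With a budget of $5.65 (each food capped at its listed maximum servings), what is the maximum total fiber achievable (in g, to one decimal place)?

Fiber per dollar: almonds 5.333, edamame 4.348, orange 2.857, spinach 2.727, tofu 0.7692.
Take 3 servings of almonds: spends $2.25, +12.0 g fiber (running total 12.0 g).
Take 2 servings of edamame: spends $2.30, +10.0 g fiber (running total 22.0 g).
Take 1.571 servings of orange: spends $1.10, +3.1 g fiber (running total 25.1 g).
Greedy by best ratio exhausts the cost allowance optimally: 25.1 g.

25.1 g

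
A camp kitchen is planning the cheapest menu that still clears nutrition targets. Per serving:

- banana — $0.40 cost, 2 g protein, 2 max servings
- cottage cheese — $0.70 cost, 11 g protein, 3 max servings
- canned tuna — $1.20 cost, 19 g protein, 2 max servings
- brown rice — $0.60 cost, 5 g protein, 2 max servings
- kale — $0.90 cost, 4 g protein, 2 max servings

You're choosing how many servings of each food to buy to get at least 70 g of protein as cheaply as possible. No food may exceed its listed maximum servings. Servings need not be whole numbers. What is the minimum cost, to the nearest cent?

$4.44

Cost per g of protein: canned tuna $0.0632, cottage cheese $0.0636, brown rice $0.1200, banana $0.2000, kale $0.2250.
Take 2 servings of canned tuna: +38.0 g protein for $2.40 (total $2.40, still need 32.0 g).
Take 2.909 servings of cottage cheese: +32.0 g protein for $2.04 (total $4.44, still need 0.0 g).
Filling from the cheapest source first is optimal under one linear minimum: $4.44.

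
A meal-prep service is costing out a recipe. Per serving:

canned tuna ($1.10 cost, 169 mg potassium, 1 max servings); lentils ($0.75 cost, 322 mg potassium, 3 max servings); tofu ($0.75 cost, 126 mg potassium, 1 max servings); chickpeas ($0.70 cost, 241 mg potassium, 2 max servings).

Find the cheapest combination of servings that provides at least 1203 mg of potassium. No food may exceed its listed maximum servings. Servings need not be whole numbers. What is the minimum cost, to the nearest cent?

Cost per mg of potassium: lentils $0.0023, chickpeas $0.0029, tofu $0.0060, canned tuna $0.0065.
Take 3 servings of lentils: +966.0 mg potassium for $2.25 (total $2.25, still need 237.0 mg).
Take 0.9834 servings of chickpeas: +237.0 mg potassium for $0.69 (total $2.94, still need 0.0 mg).
Filling from the cheapest source first is optimal under one linear minimum: $2.94.

$2.94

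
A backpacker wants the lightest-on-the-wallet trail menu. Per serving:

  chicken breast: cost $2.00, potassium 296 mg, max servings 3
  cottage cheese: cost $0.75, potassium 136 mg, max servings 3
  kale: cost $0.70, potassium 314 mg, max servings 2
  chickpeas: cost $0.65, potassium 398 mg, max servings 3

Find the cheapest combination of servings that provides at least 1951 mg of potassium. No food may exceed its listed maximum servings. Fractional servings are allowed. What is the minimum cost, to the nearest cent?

$4.06

Cost per mg of potassium: chickpeas $0.0016, kale $0.0022, cottage cheese $0.0055, chicken breast $0.0068.
Take 3 servings of chickpeas: +1194.0 mg potassium for $1.95 (total $1.95, still need 757.0 mg).
Take 2 servings of kale: +628.0 mg potassium for $1.40 (total $3.35, still need 129.0 mg).
Take 0.9485 servings of cottage cheese: +129.0 mg potassium for $0.71 (total $4.06, still need 0.0 mg).
Filling from the cheapest source first is optimal under one linear minimum: $4.06.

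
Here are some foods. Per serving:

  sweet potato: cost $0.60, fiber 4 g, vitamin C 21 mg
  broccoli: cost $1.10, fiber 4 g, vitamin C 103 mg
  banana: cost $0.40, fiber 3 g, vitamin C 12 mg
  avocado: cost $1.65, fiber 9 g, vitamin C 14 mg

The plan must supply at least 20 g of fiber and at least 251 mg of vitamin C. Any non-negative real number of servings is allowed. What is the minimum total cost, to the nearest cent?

$3.78

The cheapest plan sits at a corner of the feasible region — with two constraints it uses at most two foods.
sweet potato only: max(20/4, 251/21) = 11.95 servings → $7.17.
broccoli only: max(20/4, 251/103) = 5 servings → $5.50.
banana only: max(20/3, 251/12) = 20.92 servings → $8.37.
avocado only: max(20/9, 251/14) = 17.93 servings → $29.58.
sweet potato + broccoli with both tight: 3.22 servings and 1.78 servings → $3.89.
sweet potato + banana: intersection lies outside the first quadrant.
sweet potato + avocado: the both-tight solution has a negative serving — not a feasible corner.
broccoli + banana with both tight: 1.966 servings and 4.046 servings → $3.78.
broccoli + avocado with both tight: 2.272 servings and 1.212 servings → $4.50.
banana + avocado: the both-tight solution has a negative serving — not a feasible corner.
Cheapest feasible corner: $3.78.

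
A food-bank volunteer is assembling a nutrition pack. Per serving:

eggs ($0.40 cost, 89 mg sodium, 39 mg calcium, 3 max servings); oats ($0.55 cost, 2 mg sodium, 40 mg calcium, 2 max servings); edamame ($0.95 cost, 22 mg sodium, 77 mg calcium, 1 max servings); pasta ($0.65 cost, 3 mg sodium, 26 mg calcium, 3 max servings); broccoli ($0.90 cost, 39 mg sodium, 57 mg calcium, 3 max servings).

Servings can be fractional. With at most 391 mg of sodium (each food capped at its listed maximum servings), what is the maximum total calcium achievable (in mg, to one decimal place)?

510.7 mg

Calcium per mg sodium: oats 20, pasta 8.667, edamame 3.5, broccoli 1.462, eggs 0.4382.
Take 2 servings of oats: uses 4 mg sodium, +80.0 mg calcium (running total 80.0 mg).
Take 3 servings of pasta: uses 9 mg sodium, +78.0 mg calcium (running total 158.0 mg).
Take 1 serving of edamame: uses 22 mg sodium, +77.0 mg calcium (running total 235.0 mg).
Take 3 servings of broccoli: uses 117 mg sodium, +171.0 mg calcium (running total 406.0 mg).
Take 2.685 servings of eggs: uses 239 mg sodium, +104.7 mg calcium (running total 510.7 mg).
Filling greedily by calcium-per-mg sodium is optimal for one linear limit, giving 510.7 mg.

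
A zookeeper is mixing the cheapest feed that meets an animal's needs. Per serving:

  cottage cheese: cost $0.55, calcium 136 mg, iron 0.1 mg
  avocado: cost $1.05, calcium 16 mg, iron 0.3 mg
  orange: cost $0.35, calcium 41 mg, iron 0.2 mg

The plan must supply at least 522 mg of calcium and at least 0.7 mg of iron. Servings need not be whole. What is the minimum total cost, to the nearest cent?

$2.45

Compare the cost at each extreme point of the feasible region.
cottage cheese only: max(522/136, 0.7/0.1) = 7 servings → $3.85.
avocado only: max(522/16, 0.7/0.3) = 32.62 servings → $34.26.
orange only: max(522/41, 0.7/0.2) = 12.73 servings → $4.46.
cottage cheese + avocado with both tight: 3.709 servings and 1.097 servings → $3.19.
cottage cheese + orange with both tight: 3.277 servings and 1.861 servings → $2.45.
avocado + orange: the both-tight solution has a negative serving — not a feasible corner.
Cheapest feasible corner: $2.45.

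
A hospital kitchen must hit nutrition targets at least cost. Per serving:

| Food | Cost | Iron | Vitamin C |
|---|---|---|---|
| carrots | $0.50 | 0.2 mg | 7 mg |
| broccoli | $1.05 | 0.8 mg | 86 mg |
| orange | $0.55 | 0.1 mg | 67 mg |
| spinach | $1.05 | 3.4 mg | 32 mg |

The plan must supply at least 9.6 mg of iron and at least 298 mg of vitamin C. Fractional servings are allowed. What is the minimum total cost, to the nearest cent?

$4.60

carrots only: max(9.6/0.2, 298/7) = 48 servings → $24.00.
broccoli only: max(9.6/0.8, 298/86) = 12 servings → $12.60.
orange only: max(9.6/0.1, 298/67) = 96 servings → $52.80.
spinach only: max(9.6/3.4, 298/32) = 9.312 servings → $9.78.
carrots + broccoli: the both-tight solution has a negative serving — not a feasible corner.
carrots + orange: intersection lies outside the first quadrant.
carrots + spinach with both tight: 40.57 servings and 0.4368 servings → $20.75.
broccoli + orange with both targets exact would need a negative amount; discard.
broccoli + spinach with both tight: 2.646 servings and 2.201 servings → $5.09.
orange + spinach with both tight: 3.143 servings and 2.731 servings → $4.60.
The minimum over all feasible corners is $4.60.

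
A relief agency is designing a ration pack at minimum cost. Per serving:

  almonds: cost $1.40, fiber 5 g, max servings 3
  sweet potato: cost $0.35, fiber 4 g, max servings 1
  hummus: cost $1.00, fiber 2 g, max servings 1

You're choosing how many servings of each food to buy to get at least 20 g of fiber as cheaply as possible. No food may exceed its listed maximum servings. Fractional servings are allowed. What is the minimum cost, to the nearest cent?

Cost per g of fiber: sweet potato $0.0875, almonds $0.2800, hummus $0.5000.
Take 1 serving of sweet potato: +4.0 g fiber for $0.35 (total $0.35, still need 16.0 g).
Take 3 servings of almonds: +15.0 g fiber for $4.20 (total $4.55, still need 1.0 g).
Take 0.5 servings of hummus: +1.0 g fiber for $0.50 (total $5.05, still need 0.0 g).
Greedy by cheapest-per-g is optimal for a single linear constraint, so the minimum cost is $5.05.

$5.05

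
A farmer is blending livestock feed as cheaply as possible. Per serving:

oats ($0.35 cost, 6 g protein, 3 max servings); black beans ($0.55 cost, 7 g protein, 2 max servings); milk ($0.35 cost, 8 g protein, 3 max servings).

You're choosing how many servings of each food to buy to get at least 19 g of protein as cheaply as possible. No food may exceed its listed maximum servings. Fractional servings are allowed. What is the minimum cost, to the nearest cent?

Cost per g of protein: milk $0.0437, oats $0.0583, black beans $0.0786.
Take 2.375 servings of milk: +19.0 g protein for $0.83 (total $0.83, still need 0.0 g).
Greedy by cheapest-per-g is optimal for a single linear constraint, so the minimum cost is $0.83.

$0.83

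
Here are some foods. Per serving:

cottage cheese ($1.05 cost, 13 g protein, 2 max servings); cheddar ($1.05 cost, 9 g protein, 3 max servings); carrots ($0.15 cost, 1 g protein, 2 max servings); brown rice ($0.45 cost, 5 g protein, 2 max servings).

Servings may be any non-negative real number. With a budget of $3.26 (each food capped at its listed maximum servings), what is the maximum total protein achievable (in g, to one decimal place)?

Protein per dollar: cottage cheese 12.38, brown rice 11.11, cheddar 8.571, carrots 6.667.
Take 2 servings of cottage cheese: spends $2.10, +26.0 g protein (running total 26.0 g).
Take 2 servings of brown rice: spends $0.90, +10.0 g protein (running total 36.0 g).
Take 0.2476 servings of cheddar: spends $0.26, +2.2 g protein (running total 38.2 g).
Filling greedily by protein-per-dollar is optimal for one linear limit, giving 38.2 g.

38.2 g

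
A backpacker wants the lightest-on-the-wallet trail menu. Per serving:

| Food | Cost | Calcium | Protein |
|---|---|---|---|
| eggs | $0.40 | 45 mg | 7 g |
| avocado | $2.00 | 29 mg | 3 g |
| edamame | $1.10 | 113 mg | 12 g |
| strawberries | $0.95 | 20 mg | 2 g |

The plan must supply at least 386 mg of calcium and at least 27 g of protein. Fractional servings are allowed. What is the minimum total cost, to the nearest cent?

With two linear requirements the optimum uses one or two foods; enumerate the corners.
eggs only: max(386/45, 27/7) = 8.578 servings → $3.43.
avocado only: max(386/29, 27/3) = 13.31 servings → $26.62.
edamame only: max(386/113, 27/12) = 3.416 servings → $3.76.
strawberries only: max(386/20, 27/2) = 19.3 servings → $18.34.
eggs + avocado: the both-tight solution has a negative serving — not a feasible corner.
eggs + edamame: the both-tight solution has a negative serving — not a feasible corner.
eggs + strawberries: intersection lies outside the first quadrant.
avocado + edamame: the both-tight solution has a negative serving — not a feasible corner.
avocado + strawberries: the both-tight solution has a negative serving — not a feasible corner.
edamame + strawberries with both targets exact would need a negative amount; discard.
So the least-cost plan costs $3.43.

$3.43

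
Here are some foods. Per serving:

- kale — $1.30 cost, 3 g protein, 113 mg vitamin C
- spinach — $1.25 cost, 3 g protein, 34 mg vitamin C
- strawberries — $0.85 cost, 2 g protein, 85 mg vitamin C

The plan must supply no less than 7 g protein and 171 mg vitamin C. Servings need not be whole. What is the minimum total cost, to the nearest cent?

$2.94

Two binding constraints pin down two serving amounts, so the optimal mix uses at most two foods. The candidates are each food alone (scaled to the tighter of protein/vitamin C) and each pair with both constraints tight.
kale only: max(7/3, 171/113) = 2.333 servings → $3.03.
spinach only: max(7/3, 171/34) = 5.029 servings → $6.29.
strawberries only: max(7/2, 171/85) = 3.5 servings → $2.98.
kale + spinach with both tight: 1.16 servings and 1.173 servings → $2.97.
kale + strawberries with both targets exact would need a negative amount; discard.
spinach + strawberries with both tight: 1.353 servings and 1.471 servings → $2.94.
So the least-cost plan costs $2.94.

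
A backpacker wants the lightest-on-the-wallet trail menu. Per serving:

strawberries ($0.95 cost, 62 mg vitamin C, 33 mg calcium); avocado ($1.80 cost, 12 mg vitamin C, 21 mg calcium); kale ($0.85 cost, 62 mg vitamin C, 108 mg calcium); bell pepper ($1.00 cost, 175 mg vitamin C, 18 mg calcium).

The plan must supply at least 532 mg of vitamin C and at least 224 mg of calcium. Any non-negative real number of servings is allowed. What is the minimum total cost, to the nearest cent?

$3.87

For a min-cost LP with two ≥-constraints, a basic feasible solution has at most two positive variables.
strawberries only: max(532/62, 224/33) = 8.581 servings → $8.15.
avocado only: max(532/12, 224/21) = 44.33 servings → $79.80.
kale only: max(532/62, 224/108) = 8.581 servings → $7.29.
bell pepper only: max(532/175, 224/18) = 12.44 servings → $12.44.
strawberries + avocado: intersection lies outside the first quadrant.
strawberries + kale with both targets exact would need a negative amount; discard.
strawberries + bell pepper with both tight: 6.358 servings and 0.7873 servings → $6.83.
avocado + kale: the both-tight solution has a negative serving — not a feasible corner.
avocado + bell pepper with both tight: 8.564 servings and 2.453 servings → $17.87.
kale + bell pepper with both tight: 1.666 servings and 2.45 servings → $3.87.
So the least-cost plan costs $3.87.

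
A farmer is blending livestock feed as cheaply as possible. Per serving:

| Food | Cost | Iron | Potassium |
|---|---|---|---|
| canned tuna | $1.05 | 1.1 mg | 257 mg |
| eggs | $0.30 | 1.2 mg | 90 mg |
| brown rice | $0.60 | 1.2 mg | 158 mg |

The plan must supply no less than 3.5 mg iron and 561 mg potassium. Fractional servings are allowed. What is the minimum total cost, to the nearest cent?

$1.87

Compare the cost at each extreme point of the feasible region.
canned tuna only: max(3.5/1.1, 561/257) = 3.182 servings → $3.34.
eggs only: max(3.5/1.2, 561/90) = 6.233 servings → $1.87.
brown rice only: max(3.5/1.2, 561/158) = 3.551 servings → $2.13.
canned tuna + eggs with both tight: 1.711 servings and 1.349 servings → $2.20.
canned tuna + brown rice with both tight: 0.893 servings and 2.098 servings → $2.20.
eggs + brown rice: intersection lies outside the first quadrant.
The minimum over all feasible corners is $1.87.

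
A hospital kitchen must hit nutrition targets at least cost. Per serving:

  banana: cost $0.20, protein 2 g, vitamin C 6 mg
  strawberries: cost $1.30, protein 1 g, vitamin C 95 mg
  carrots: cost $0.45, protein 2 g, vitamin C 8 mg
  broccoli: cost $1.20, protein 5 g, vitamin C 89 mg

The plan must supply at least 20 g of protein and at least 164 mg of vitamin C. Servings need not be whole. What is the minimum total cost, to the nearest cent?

An LP optimum is at a vertex; with two nutrient constraints at most two foods are used. Check each candidate.
banana only: max(20/2, 164/6) = 27.33 servings → $5.47.
strawberries only: max(20/1, 164/95) = 20 servings → $26.00.
carrots only: max(20/2, 164/8) = 20.5 servings → $9.22.
broccoli only: max(20/5, 164/89) = 4 servings → $4.80.
banana + strawberries with both tight: 9.435 servings and 1.13 servings → $3.36.
banana + carrots: intersection lies outside the first quadrant.
banana + broccoli with both tight: 6.486 servings and 1.405 servings → $2.98.
strawberries + carrots with both tight: 0.9231 servings and 9.538 servings → $5.49.
strawberries + broccoli: intersection lies outside the first quadrant.
carrots + broccoli with both tight: 6.957 servings and 1.217 servings → $4.59.
Cheapest feasible corner: $2.98.

$2.98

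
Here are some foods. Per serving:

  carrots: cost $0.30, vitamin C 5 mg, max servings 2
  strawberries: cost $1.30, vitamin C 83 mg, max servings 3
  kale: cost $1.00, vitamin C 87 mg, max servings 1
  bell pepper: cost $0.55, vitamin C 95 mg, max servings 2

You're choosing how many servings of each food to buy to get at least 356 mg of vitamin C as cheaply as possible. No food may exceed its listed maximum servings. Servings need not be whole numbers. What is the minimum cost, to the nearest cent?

$3.34

Cost per mg of vitamin C: bell pepper $0.0058, kale $0.0115, strawberries $0.0157, carrots $0.0600.
Take 2 servings of bell pepper: +190.0 mg vitamin C for $1.10 (total $1.10, still need 166.0 mg).
Take 1 serving of kale: +87.0 mg vitamin C for $1.00 (total $2.10, still need 79.0 mg).
Take 0.9518 servings of strawberries: +79.0 mg vitamin C for $1.24 (total $3.34, still need 0.0 mg).
Greedy by cheapest-per-mg is optimal for a single linear constraint, so the minimum cost is $3.34.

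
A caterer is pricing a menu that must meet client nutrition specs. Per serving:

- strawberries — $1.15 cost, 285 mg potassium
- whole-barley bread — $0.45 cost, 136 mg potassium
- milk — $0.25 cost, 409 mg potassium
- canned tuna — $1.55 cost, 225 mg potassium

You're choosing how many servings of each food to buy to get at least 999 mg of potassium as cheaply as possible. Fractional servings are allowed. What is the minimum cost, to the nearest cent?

$0.61

Cost per mg of potassium: milk $0.0006, whole-barley bread $0.0033, strawberries $0.0040, canned tuna $0.0069.
With no serving limits, use only milk: 999 mg / 409 mg = 2.443 servings × $0.25 = $0.61.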